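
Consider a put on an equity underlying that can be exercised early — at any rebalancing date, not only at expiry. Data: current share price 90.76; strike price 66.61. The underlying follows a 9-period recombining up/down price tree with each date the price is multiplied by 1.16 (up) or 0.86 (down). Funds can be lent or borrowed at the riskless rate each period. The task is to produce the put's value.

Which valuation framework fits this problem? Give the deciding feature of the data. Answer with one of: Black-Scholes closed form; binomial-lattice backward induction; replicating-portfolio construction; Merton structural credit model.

framework: binomial-lattice backward induction

Key observation: the put (strike 66.61 on spot 90.76) is American-style on a 9-step discrete price model, so the early-exercise decision at every node requires stepwise backward valuation — a closed form cannot price the exercise right.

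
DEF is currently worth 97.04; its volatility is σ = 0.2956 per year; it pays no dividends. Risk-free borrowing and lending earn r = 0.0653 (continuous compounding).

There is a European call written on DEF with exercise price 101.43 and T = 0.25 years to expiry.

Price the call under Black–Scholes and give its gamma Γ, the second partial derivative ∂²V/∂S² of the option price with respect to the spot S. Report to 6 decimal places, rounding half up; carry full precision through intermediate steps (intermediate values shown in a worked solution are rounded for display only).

price = 4.526707
Γ = 0.027632

σ√T = 0.2956·√0.25 = 0.147800
d₁ = (ln(S/K) + (r+σ²/2)T) / (σ√T) = (ln(97.04/101.43) + (0.0653+0.2956²/2)·0.25) / 0.147800 = (-0.044246 + 0.027247) / 0.147800 = -0.115008
d₂ = d₁ − σ√T = -0.115008 − 0.147800 = -0.262808
e^{−rT} = 0.983808
N(d₁) = 0.454219,  N(d₂) = 0.396349
Call price V = S·N(d₁) − K·e^{−rT}·N(d₂) = 44.077440 − 39.550733 = 4.526707
φ(d₁) = (1/√(2π))·e^{−d₁²/2} = 0.396313
Γ = φ(d₁) / (S·σ·√T) = 0.027632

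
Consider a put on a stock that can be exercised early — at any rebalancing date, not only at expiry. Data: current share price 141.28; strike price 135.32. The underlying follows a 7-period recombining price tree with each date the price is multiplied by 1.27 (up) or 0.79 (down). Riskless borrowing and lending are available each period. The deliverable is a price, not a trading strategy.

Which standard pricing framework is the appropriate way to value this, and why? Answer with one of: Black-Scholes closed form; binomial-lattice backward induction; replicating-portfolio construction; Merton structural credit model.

framework: binomial-lattice backward induction

Key observation: with exercise allowed before expiry on a discrete up/down model (7 steps from spot 141.28), the strike-135.32 put's value must be rolled back through the tree testing early exercise at each node.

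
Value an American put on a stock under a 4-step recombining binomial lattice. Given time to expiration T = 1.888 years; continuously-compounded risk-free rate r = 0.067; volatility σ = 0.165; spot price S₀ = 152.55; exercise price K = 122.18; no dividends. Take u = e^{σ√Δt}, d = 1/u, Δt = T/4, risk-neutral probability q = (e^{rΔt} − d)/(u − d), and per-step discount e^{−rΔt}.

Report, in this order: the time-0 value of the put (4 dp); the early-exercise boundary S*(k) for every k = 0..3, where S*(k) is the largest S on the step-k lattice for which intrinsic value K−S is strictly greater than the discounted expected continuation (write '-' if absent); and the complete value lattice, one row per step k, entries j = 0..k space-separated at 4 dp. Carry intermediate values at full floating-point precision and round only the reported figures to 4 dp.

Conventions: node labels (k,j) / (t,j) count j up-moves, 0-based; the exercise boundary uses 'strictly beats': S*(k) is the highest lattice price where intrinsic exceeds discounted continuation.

params: Δt=0.47200 u=1.12003 d=0.89283 q=0.61310 e^(-rΔt)=0.96887
t_4 payoffs: 25.2434 0.5754 0.0000 0.0000 0.0000
t_3: node(3,0) S=108.5723 payoff=13.6077 vs cont=9.8043 → 13.6077 [stop]  node(3,1) S=136.2013 payoff=0.0000 vs cont=0.2157 → 0.2157 [wait]  node(3,2) S=170.8611 payoff=0.0000 vs cont=0.0000 → 0.0000 [wait]  node(3,3) S=214.3411 payoff=0.0000 vs cont=0.0000 → 0.0000 [wait]  ⇒ S*(3)=108.5723
t_2: node(2,0) S=121.6046 payoff=0.5754 vs cont=5.2290 → 5.2290 [wait]  node(2,1) S=152.5500 payoff=0.0000 vs cont=0.0808 → 0.0808 [wait]  node(2,2) S=191.3702 payoff=0.0000 vs cont=0.0000 → 0.0000 [wait]  ⇒ S*(2)=-
t_1: node(1,0) S=136.2013 payoff=0.0000 vs cont=2.0081 → 2.0081 [wait]  node(1,1) S=170.8611 payoff=0.0000 vs cont=0.0303 → 0.0303 [wait]  ⇒ S*(1)=-
t_0: node(0,0) S=152.5500 payoff=0.0000 vs cont=0.7708 → 0.7708 [wait]  ⇒ S*(0)=-

price = 0.7708
boundary = - - - 108.5723
tree:
0.7708
2.0081 0.0303
5.2290 0.0808 0.0000
13.6077 0.2157 0.0000 0.0000
25.2434 0.5754 0.0000 0.0000 0.0000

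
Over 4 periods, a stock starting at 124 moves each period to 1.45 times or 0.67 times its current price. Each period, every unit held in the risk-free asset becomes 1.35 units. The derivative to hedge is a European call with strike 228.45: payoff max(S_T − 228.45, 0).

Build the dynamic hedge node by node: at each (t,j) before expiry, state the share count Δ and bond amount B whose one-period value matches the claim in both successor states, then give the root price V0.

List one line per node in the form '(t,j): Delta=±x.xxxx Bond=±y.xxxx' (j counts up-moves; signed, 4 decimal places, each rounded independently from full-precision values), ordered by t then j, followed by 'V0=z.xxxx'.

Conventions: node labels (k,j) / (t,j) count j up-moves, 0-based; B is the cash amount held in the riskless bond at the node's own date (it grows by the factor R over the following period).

(0,0): Delta=0.8515 Bond=-47.4491
(1,0): Delta=0.1598 Bond=-6.5884
(1,1): Delta=0.8985 Bond=-72.5075
(2,0): Delta=0.0000 Bond=0.0000
(2,1): Delta=0.1706 Bond=-10.2023
(2,2): Delta=0.9480 Bond=-110.7797
(3,0): Delta=0.0000 Bond=0.0000
(3,1): Delta=0.0000 Bond=0.0000
(3,2): Delta=0.1822 Bond=-15.7986
(3,3): Delta=1.0000 Bond=-169.2222
V0=58.1375

Since d<R<u, set p* = (R−d)/(u−d) = 0.8718; price each node as the discounted p*-expectation of its children.
At maturity the claim pays: V(4,0)=0.0000, V(4,1)=0.0000, V(4,2)=0.0000, V(4,3)=24.8298, V(4,4)=319.6928
  t=3,j=0: stock 37.2946 → up 54.0772 (V=0.0000), down 24.9874 (V=0.0000). Price 0.0000; hedge Δ=0.0000, bond B=0.0000.
  t=3,j=1: stock 80.7122 → up 117.0327 (V=0.0000), down 54.0772 (V=0.0000). Price 0.0000; hedge Δ=0.0000, bond B=0.0000.
  t=3,j=2: stock 174.6757 → up 253.2798 (V=24.8298), down 117.0327 (V=0.0000). Price 16.0344; hedge Δ=0.1822, bond B=-15.7986.
  t=3,j=3: stock 378.0295 → up 548.1428 (V=319.6928), down 253.2798 (V=24.8298). Price 208.8073; hedge Δ=1.0000, bond B=-169.2222.
  t=2,j=0: stock 55.6636 → up 80.7122 (V=0.0000), down 37.2946 (V=0.0000). Price 0.0000; hedge Δ=0.0000, bond B=0.0000.
  t=2,j=1: stock 120.4660 → up 174.6757 (V=16.0344), down 80.7122 (V=0.0000). Price 10.3546; hedge Δ=0.1706, bond B=-10.2023.
  t=2,j=2: stock 260.7100 → up 378.0295 (V=208.8073), down 174.6757 (V=16.0344). Price 136.3650; hedge Δ=0.9480, bond B=-110.7797.
  t=1,j=0: stock 83.0800 → up 120.4660 (V=10.3546), down 55.6636 (V=0.0000). Price 6.6867; hedge Δ=0.1598, bond B=-6.5884.
  t=1,j=1: stock 179.8000 → up 260.7100 (V=136.3650), down 120.4660 (V=10.3546). Price 89.0443; hedge Δ=0.8985, bond B=-72.5075.
  t=0,j=0: stock 124.0000 → up 179.8000 (V=89.0443), down 83.0800 (V=6.6867). Price 58.1375; hedge Δ=0.8515, bond B=-47.4491.
Check: Δ(0,0)·S0 + B(0,0) = 58.1375 = V0.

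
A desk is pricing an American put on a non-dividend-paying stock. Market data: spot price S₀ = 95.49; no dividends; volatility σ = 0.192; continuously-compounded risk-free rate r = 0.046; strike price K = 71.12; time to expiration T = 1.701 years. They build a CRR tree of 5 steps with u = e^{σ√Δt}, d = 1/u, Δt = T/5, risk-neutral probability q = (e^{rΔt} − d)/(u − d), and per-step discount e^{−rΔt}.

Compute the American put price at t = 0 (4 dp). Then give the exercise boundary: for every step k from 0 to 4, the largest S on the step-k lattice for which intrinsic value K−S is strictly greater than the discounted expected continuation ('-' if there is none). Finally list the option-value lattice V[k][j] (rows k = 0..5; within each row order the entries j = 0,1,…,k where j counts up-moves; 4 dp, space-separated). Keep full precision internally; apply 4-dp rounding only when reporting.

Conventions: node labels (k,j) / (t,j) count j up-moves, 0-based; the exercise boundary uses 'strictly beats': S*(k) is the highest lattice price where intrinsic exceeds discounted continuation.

Δt=0.34020, u=1.11850, d=0.89406, q=0.54231, disc=e^(-rΔt)=0.98447
k=5 terminal: V=max(K-S,0) → 16.5718 2.8780 0.0000 0.0000 0.0000 0.0000
k=4: j=0 S=61.0121 intr=10.1079 cont=9.0036 V=10.1079[EX]; j=1 S=76.3286 intr=0.0000 cont=1.2968 V=1.2968[hold]; j=2 S=95.4900 intr=0.0000 cont=0.0000 V=0.0000[hold]; j=3 S=119.4617 intr=0.0000 cont=0.0000 V=0.0000[hold]; j=4 S=149.4513 intr=0.0000 cont=0.0000 V=0.0000[hold]  S*(4)=61.0121
k=3: j=0 S=68.2420 intr=2.8780 cont=5.2468 V=5.2468[hold]; j=1 S=85.3734 intr=0.0000 cont=0.5843 V=0.5843[hold]; j=2 S=106.8054 intr=0.0000 cont=0.0000 V=0.0000[hold]; j=3 S=133.6178 intr=0.0000 cont=0.0000 V=0.0000[hold]  S*(3)=-
k=2: j=0 S=76.3286 intr=0.0000 cont=2.6761 V=2.6761[hold]; j=1 S=95.4900 intr=0.0000 cont=0.2633 V=0.2633[hold]; j=2 S=119.4617 intr=0.0000 cont=0.0000 V=0.0000[hold]  S*(2)=-
k=1: j=0 S=85.3734 intr=0.0000 cont=1.3464 V=1.3464[hold]; j=1 S=106.8054 intr=0.0000 cont=0.1186 V=0.1186[hold]  S*(1)=-
k=0: j=0 S=95.4900 intr=0.0000 cont=0.6700 V=0.6700[hold]  S*(0)=-

price = 0.6700
boundary = - - - - 61.0121
tree:
0.6700
1.3464 0.1186
2.6761 0.2633 0.0000
5.2468 0.5843 0.0000 0.0000
10.1079 1.2968 0.0000 0.0000 0.0000
16.5718 2.8780 0.0000 0.0000 0.0000 0.0000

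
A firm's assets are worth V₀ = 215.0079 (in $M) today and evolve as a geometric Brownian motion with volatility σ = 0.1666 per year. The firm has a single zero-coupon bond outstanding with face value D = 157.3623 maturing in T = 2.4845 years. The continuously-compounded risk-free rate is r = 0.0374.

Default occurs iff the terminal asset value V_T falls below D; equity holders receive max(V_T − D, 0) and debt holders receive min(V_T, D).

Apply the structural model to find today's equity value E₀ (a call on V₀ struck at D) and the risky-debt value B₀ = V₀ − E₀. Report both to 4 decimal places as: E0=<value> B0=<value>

E0=72.8272 B0=142.1807

With assets at 215.0079 and a single debt payment of 157.3623 at 2.4845 years:
d₁ = [ln(V₀/D) + (r + σ²/2)T] / (σ√T)
   = [ln(215.0079/157.3623) + (0.0374 + 0.5·0.1666²)·2.4845] / (0.1666·√2.4845)
   = [0.312124 + 0.127400] / 0.262600 = 1.673739
d₂ = d₁ − σ√T = 1.673739 − 0.262600 = 1.411139
N(d₁) = 0.952909,  N(d₂) = 0.920898,  e^(−rT) = 0.911266
E₀ = V₀·N(d₁) − D·e^(−rT)·N(d₂)
   = 215.0079·0.952909 − 157.3623·0.911266·0.920898 = 72.827153
B₀ = V₀ − E₀ = 215.0079 − 72.827153 = 142.180747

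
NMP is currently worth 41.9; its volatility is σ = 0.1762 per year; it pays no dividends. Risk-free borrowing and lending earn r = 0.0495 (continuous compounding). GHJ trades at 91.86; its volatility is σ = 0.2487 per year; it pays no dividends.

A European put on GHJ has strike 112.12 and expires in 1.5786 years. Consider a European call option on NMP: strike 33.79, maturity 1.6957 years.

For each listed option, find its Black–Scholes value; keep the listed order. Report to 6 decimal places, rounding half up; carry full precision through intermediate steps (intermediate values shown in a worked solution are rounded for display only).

price(GHJ put K=112.12) = 18.948101
price(NMP call K=33.79) = 11.202961

[GHJ put K=112.12]
σ√T = 0.2487·√1.5786 = 0.312473
d₁ = (ln(S/K) + (r+σ²/2)T) / (σ√T) = (ln(91.86/112.12) + (0.0495+0.2487²/2)·1.5786) / 0.312473 = (-0.199304 + 0.126960) / 0.312473 = -0.231521
d₂ = d₁ − σ√T = -0.231521 − 0.312473 = -0.543993
e^{−rT} = 0.924834
N(−d₁) = 0.591545,  N(−d₂) = 0.706777
price = K·e^{−rT}·N(−d₂) − S·N(−d₁) = 73.287406 − 54.339304 = 18.948101
[NMP call K=33.79]
σ√T = 0.1762·√1.6957 = 0.229446
d₁ = (ln(S/K) + (r+σ²/2)T) / (σ√T) = (ln(41.9/33.79) + (0.0495+0.1762²/2)·1.6957) / 0.229446 = (0.215121 + 0.110260) / 0.229446 = 1.418115
d₂ = d₁ − σ√T = 1.418115 − 0.229446 = 1.188669
e^{−rT} = 0.919489
N(d₁) = 0.921921,  N(d₂) = 0.882715
price = S·N(d₁) − K·e^{−rT}·N(d₂) = 38.628508 − 27.425547 = 11.202961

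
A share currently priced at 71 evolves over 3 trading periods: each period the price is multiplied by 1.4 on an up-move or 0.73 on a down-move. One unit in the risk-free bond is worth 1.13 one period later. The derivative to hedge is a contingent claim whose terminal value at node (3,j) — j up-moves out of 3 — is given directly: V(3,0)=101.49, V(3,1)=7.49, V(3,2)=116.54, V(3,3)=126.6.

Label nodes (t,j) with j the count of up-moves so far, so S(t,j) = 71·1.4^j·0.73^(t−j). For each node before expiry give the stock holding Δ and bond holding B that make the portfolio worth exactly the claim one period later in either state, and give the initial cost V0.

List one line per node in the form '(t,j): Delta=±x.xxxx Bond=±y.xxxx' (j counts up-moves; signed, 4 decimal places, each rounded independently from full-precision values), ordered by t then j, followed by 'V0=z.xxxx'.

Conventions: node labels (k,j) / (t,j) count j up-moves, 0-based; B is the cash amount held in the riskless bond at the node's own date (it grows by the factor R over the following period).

No-arbitrage ⇒ martingale measure with p* = (R−d)/(u−d) = 0.5970.
At maturity the claim pays: V(3,0)=101.4900, V(3,1)=7.4900, V(3,2)=116.5400, V(3,3)=126.6000
Node (2,0) S=37.8359: V=(p*·7.4900+(1−p*)·101.4900)/1.13=40.1510; Δ=(7.4900−101.4900)/(52.9703−27.6202)=-3.7081; B=V−Δ·S=180.4495
Node (2,1) S=72.5620: V=(p*·116.5400+(1−p*)·7.4900)/1.13=64.2429; Δ=(116.5400−7.4900)/(101.5868−52.9703)=2.2431; B=V−Δ·S=-98.5183
Node (2,2) S=139.1600: V=(p*·126.6000+(1−p*)·116.5400)/1.13=108.4478; Δ=(126.6000−116.5400)/(194.8240−101.5868)=0.1079; B=V−Δ·S=93.4328
Node (1,0) S=51.8300: V=(p*·64.2429+(1−p*)·40.1510)/1.13=48.2604; Δ=(64.2429−40.1510)/(72.5620−37.8359)=0.6938; B=V−Δ·S=12.3023
Node (1,1) S=99.4000: V=(p*·108.4478+(1−p*)·64.2429)/1.13=80.2070; Δ=(108.4478−64.2429)/(139.1600−72.5620)=0.6638; B=V−Δ·S=14.2296
Node (0,0) S=71.0000: V=(p*·80.2070+(1−p*)·48.2604)/1.13=59.5867; Δ=(80.2070−48.2604)/(99.4000−51.8300)=0.6716; B=V−Δ·S=11.9052
As a check, the time-0 holding Δ(0,0)·S0 + B(0,0) comes to 59.5867 — exactly V0.

(0,0): Delta=0.6716 Bond=11.9052
(1,0): Delta=0.6938 Bond=12.3023
(1,1): Delta=0.6638 Bond=14.2296
(2,0): Delta=-3.7081 Bond=180.4495
(2,1): Delta=2.2431 Bond=-98.5183
(2,2): Delta=0.1079 Bond=93.4328
V0=59.5867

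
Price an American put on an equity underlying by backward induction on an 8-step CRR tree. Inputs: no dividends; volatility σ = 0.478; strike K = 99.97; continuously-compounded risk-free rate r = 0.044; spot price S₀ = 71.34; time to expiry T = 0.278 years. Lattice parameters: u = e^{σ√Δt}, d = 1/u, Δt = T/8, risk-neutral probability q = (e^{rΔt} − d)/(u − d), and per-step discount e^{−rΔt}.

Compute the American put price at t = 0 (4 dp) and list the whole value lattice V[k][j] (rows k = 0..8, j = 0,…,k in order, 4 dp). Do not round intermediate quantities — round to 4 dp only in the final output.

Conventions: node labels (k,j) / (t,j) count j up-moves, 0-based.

price = 28.9173
tree:
28.9173
34.7118 22.8876
40.2751 28.6847 16.8362
45.3642 34.7118 22.4085 11.0033
50.0194 40.2751 28.6300 15.9073 5.8578
54.2777 45.3642 34.7118 21.9814 9.5415 1.9852
58.1731 50.0194 40.2751 28.6300 14.9386 3.8706 0.0000
61.7363 54.2777 45.3642 34.7118 21.9814 7.5464 0.0000 0.0000
64.9958 58.1731 50.0194 40.2751 28.6300 14.7131 0.0000 0.0000 0.0000

params: Δt=0.03475 u=1.09320 d=0.91475 q=0.48631 e^(-rΔt)=0.99847
t_8 payoffs: 64.9958 58.1731 50.0194 40.2751 28.6300 14.7131 0.0000 0.0000 0.0000
k=7: node(7,0) S=38.2337 payoff=61.7363 vs cont=61.5836 → 61.7363 [stop]  node(7,1) S=45.6923 payoff=54.2777 vs cont=54.1250 → 54.2777 [stop]  node(7,2) S=54.6058 payoff=45.3642 vs cont=45.2115 → 45.3642 [stop]  node(7,3) S=65.2582 payoff=34.7118 vs cont=34.5591 → 34.7118 [stop]  node(7,4) S=77.9886 payoff=21.9814 vs cont=21.8286 → 21.9814 [stop]  node(7,5) S=93.2025 payoff=6.7675 vs cont=7.5464 → 7.5464 [wait]  node(7,6) S=111.3842 payoff=0.0000 vs cont=0.0000 → 0.0000 [wait]  node(7,7) S=133.1128 payoff=0.0000 vs cont=0.0000 → 0.0000 [wait]
k=6: node(6,0) S=41.7969 payoff=58.1731 vs cont=58.0203 → 58.1731 [stop]  node(6,1) S=49.9506 payoff=50.0194 vs cont=49.8667 → 50.0194 [stop]  node(6,2) S=59.6949 payoff=40.2751 vs cont=40.1224 → 40.2751 [stop]  node(6,3) S=71.3400 payoff=28.6300 vs cont=28.4773 → 28.6300 [stop]  node(6,4) S=85.2569 payoff=14.7131 vs cont=14.9386 → 14.9386 [wait]  node(6,5) S=101.8886 payoff=0.0000 vs cont=3.8706 → 3.8706 [wait]  node(6,6) S=121.7648 payoff=0.0000 vs cont=0.0000 → 0.0000 [wait]
k=5: node(5,0) S=45.6923 payoff=54.2777 vs cont=54.1250 → 54.2777 [stop]  node(5,1) S=54.6058 payoff=45.3642 vs cont=45.2115 → 45.3642 [stop]  node(5,2) S=65.2582 payoff=34.7118 vs cont=34.5591 → 34.7118 [stop]  node(5,3) S=77.9886 payoff=21.9814 vs cont=21.9381 → 21.9814 [stop]  node(5,4) S=93.2025 payoff=6.7675 vs cont=9.5415 → 9.5415 [wait]  node(5,5) S=111.3842 payoff=0.0000 vs cont=1.9852 → 1.9852 [wait]
k=4: node(4,0) S=49.9506 payoff=50.0194 vs cont=49.8667 → 50.0194 [stop]  node(4,1) S=59.6949 payoff=40.2751 vs cont=40.1224 → 40.2751 [stop]  node(4,2) S=71.3400 payoff=28.6300 vs cont=28.4773 → 28.6300 [stop]  node(4,3) S=85.2569 payoff=14.7131 vs cont=15.9073 → 15.9073 [wait]  node(4,4) S=101.8886 payoff=0.0000 vs cont=5.8578 → 5.8578 [wait]
k=3: node(3,0) S=54.6058 payoff=45.3642 vs cont=45.2115 → 45.3642 [stop]  node(3,1) S=65.2582 payoff=34.7118 vs cont=34.5591 → 34.7118 [stop]  node(3,2) S=77.9886 payoff=21.9814 vs cont=22.4085 → 22.4085 [wait]  node(3,3) S=93.2025 payoff=6.7675 vs cont=11.0033 → 11.0033 [wait]
k=2: node(2,0) S=59.6949 payoff=40.2751 vs cont=40.1224 → 40.2751 [stop]  node(2,1) S=71.3400 payoff=28.6300 vs cont=28.6847 → 28.6847 [wait]  node(2,2) S=85.2569 payoff=14.7131 vs cont=16.8362 → 16.8362 [wait]
k=1: node(1,0) S=65.2582 payoff=34.7118 vs cont=34.5856 → 34.7118 [stop]  node(1,1) S=77.9886 payoff=21.9814 vs cont=22.8876 → 22.8876 [wait]
k=0: node(0,0) S=71.3400 payoff=28.6300 vs cont=28.9173 → 28.9173 [wait]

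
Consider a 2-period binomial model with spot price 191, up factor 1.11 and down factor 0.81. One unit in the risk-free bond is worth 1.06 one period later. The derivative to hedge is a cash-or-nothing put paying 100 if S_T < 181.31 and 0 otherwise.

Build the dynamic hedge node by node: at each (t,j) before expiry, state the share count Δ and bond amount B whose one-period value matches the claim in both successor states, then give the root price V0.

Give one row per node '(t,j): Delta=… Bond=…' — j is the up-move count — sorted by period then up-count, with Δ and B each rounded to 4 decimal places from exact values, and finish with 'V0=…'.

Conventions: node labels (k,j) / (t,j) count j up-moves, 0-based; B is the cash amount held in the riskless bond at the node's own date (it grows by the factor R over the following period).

(0,0): Delta=-1.3720 Bond=289.2488
(1,0): Delta=0.0000 Bond=94.3396
(1,1): Delta=-1.5723 Bond=349.0566
V0=27.1943

No-arbitrage ⇒ martingale measure with p* = (R−d)/(u−d) = 0.8333.
At maturity the claim pays: V(2,0)=100.0000, V(2,1)=100.0000, V(2,2)=0.0000
  t=1,j=0: stock 154.7100 → up 171.7281 (V=100.0000), down 125.3151 (V=100.0000). Price 94.3396; hedge Δ=0.0000, bond B=94.3396.
  t=1,j=1: stock 212.0100 → up 235.3311 (V=0.0000), down 171.7281 (V=100.0000). Price 15.7233; hedge Δ=-1.5723, bond B=349.0566.
  t=0,j=0: stock 191.0000 → up 212.0100 (V=15.7233), down 154.7100 (V=94.3396). Price 27.1943; hedge Δ=-1.3720, bond B=289.2488.
Verification: the root portfolio costs Δ(0,0)·S0 + B(0,0) = 27.1943, matching V0.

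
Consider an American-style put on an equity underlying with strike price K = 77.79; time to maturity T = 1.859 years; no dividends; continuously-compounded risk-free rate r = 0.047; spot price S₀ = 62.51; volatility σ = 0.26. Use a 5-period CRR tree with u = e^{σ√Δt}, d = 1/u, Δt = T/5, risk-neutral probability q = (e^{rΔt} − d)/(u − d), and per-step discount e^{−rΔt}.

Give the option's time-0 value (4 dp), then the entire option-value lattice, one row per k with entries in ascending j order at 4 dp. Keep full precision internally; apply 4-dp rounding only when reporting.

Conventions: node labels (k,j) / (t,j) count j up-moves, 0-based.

Δt=0.37180  u=1.17179  d=0.85339  q=0.51581  discount=0.98268
step 5 (expiry): payoffs max(K−S,0) = 49.4961 38.9396 24.4445 4.5411 0.0000 0.0000
k=4: (k=4,j=0): S=33.1546, K−S=44.6354, hold=43.2878 ⇒ V=44.6354 exercise | (k=4,j=1): S=45.5247, K−S=32.2653, hold=30.9178 ⇒ V=32.2653 exercise | (k=4,j=2): S=62.5100, K−S=15.2800, hold=13.9325 ⇒ V=15.2800 exercise | (k=4,j=3): S=85.8326, K−S=0.0000, hold=2.1607 ⇒ V=2.1607 continue | (k=4,j=4): S=117.8569, K−S=0.0000, hold=0.0000 ⇒ V=0.0000 continue
k=3: (k=3,j=0): S=38.8504, K−S=38.9396, hold=37.5921 ⇒ V=38.9396 exercise | (k=3,j=1): S=53.3455, K−S=24.4445, hold=23.0969 ⇒ V=24.4445 exercise | (k=3,j=2): S=73.2489, K−S=4.5411, hold=8.3654 ⇒ V=8.3654 continue | (k=3,j=3): S=100.5781, K−S=0.0000, hold=1.0280 ⇒ V=1.0280 continue
k=2: (k=2,j=0): S=45.5247, K−S=32.2653, hold=30.9178 ⇒ V=32.2653 exercise | (k=2,j=1): S=62.5100, K−S=15.2800, hold=15.8709 ⇒ V=15.8709 continue | (k=2,j=2): S=85.8326, K−S=0.0000, hold=4.5013 ⇒ V=4.5013 continue
k=1: (k=1,j=0): S=53.3455, K−S=24.4445, hold=23.3964 ⇒ V=24.4445 exercise | (k=1,j=1): S=73.2489, K−S=4.5411, hold=9.8330 ⇒ V=9.8330 continue
k=0: (k=0,j=0): S=62.5100, K−S=15.2800, hold=16.6148 ⇒ V=16.6148 continue

price = 16.6148
tree:
16.6148
24.4445 9.8330
32.2653 15.8709 4.5013
38.9396 24.4445 8.3654 1.0280
44.6354 32.2653 15.2800 2.1607 0.0000
49.4961 38.9396 24.4445 4.5411 0.0000 0.0000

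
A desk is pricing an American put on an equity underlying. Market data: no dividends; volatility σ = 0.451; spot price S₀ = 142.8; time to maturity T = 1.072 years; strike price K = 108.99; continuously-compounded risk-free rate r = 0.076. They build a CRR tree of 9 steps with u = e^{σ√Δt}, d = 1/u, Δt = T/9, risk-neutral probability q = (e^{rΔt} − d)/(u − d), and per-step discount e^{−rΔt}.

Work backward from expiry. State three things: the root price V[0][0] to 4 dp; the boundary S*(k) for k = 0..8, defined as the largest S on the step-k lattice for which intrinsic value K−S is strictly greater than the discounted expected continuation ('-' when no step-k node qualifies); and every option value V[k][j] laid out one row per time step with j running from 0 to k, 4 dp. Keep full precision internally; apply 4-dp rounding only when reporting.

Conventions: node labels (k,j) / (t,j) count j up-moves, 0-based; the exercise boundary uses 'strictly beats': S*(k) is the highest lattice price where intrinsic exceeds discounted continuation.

Δt=0.11911, u=1.16842, d=0.85586, q=0.49026, disc=e^(-rΔt)=0.99099
k=9 terminal: V=max(K-S,0) → 73.8063 60.9571 43.4154 19.4674 0.0000 0.0000 0.0000 0.0000 0.0000 0.0000
k=8: j=0 S=41.1093 intr=67.8807 cont=66.8985 V=67.8807[EX]; j=1 S=56.1225 intr=52.8675 cont=51.8853 V=52.8675[EX]; j=2 S=76.6186 intr=32.3714 cont=31.3892 V=32.3714[EX]; j=3 S=104.5999 intr=4.3901 cont=9.8339 V=9.8339[hold]; j=4 S=142.8000 intr=0.0000 cont=0.0000 V=0.0000[hold]; j=5 S=194.9509 intr=0.0000 cont=0.0000 V=0.0000[hold]; j=6 S=266.1474 intr=0.0000 cont=0.0000 V=0.0000[hold]; j=7 S=363.3450 intr=0.0000 cont=0.0000 V=0.0000[hold]; j=8 S=496.0393 intr=0.0000 cont=0.0000 V=0.0000[hold]  S*(8)=76.6186
k=7: j=0 S=48.0329 intr=60.9571 cont=59.9749 V=60.9571[EX]; j=1 S=65.5746 intr=43.4154 cont=42.4332 V=43.4154[EX]; j=2 S=89.5226 intr=19.4674 cont=21.1300 V=21.1300[hold]; j=3 S=122.2165 intr=0.0000 cont=4.9676 V=4.9676[hold]; j=4 S=166.8502 intr=0.0000 cont=0.0000 V=0.0000[hold]; j=5 S=227.7842 intr=0.0000 cont=0.0000 V=0.0000[hold]; j=6 S=310.9715 intr=0.0000 cont=0.0000 V=0.0000[hold]; j=7 S=424.5390 intr=0.0000 cont=0.0000 V=0.0000[hold]  S*(7)=65.5746
k=6: j=0 S=56.1225 intr=52.8675 cont=51.8853 V=52.8675[EX]; j=1 S=76.6186 intr=32.3714 cont=32.1970 V=32.3714[EX]; j=2 S=104.5999 intr=4.3901 cont=13.0872 V=13.0872[hold]; j=3 S=142.8000 intr=0.0000 cont=2.5094 V=2.5094[hold]; j=4 S=194.9509 intr=0.0000 cont=0.0000 V=0.0000[hold]; j=5 S=266.1474 intr=0.0000 cont=0.0000 V=0.0000[hold]; j=6 S=363.3450 intr=0.0000 cont=0.0000 V=0.0000[hold]  S*(6)=76.6186
k=5: j=0 S=65.5746 intr=43.4154 cont=42.4332 V=43.4154[EX]; j=1 S=89.5226 intr=19.4674 cont=22.7106 V=22.7106[hold]; j=2 S=122.2165 intr=0.0000 cont=7.8301 V=7.8301[hold]; j=3 S=166.8502 intr=0.0000 cont=1.2676 V=1.2676[hold]; j=4 S=227.7842 intr=0.0000 cont=0.0000 V=0.0000[hold]; j=5 S=310.9715 intr=0.0000 cont=0.0000 V=0.0000[hold]  S*(5)=65.5746
k=4: j=0 S=76.6186 intr=32.3714 cont=32.9649 V=32.9649[hold]; j=1 S=104.5999 intr=4.3901 cont=15.2764 V=15.2764[hold]; j=2 S=142.8000 intr=0.0000 cont=4.5712 V=4.5712[hold]; j=3 S=194.9509 intr=0.0000 cont=0.6403 V=0.6403[hold]; j=4 S=266.1474 intr=0.0000 cont=0.0000 V=0.0000[hold]  S*(4)=-
k=3: j=0 S=89.5226 intr=19.4674 cont=24.0740 V=24.0740[hold]; j=1 S=122.2165 intr=0.0000 cont=9.9377 V=9.9377[hold]; j=2 S=166.8502 intr=0.0000 cont=2.6202 V=2.6202[hold]; j=3 S=227.7842 intr=0.0000 cont=0.3235 V=0.3235[hold]  S*(3)=-
k=2: j=0 S=104.5999 intr=4.3901 cont=16.9891 V=16.9891[hold]; j=1 S=142.8000 intr=0.0000 cont=6.2930 V=6.2930[hold]; j=2 S=194.9509 intr=0.0000 cont=1.4808 V=1.4808[hold]  S*(2)=-
k=1: j=0 S=122.2165 intr=0.0000 cont=11.6394 V=11.6394[hold]; j=1 S=166.8502 intr=0.0000 cont=3.8983 V=3.8983[hold]  S*(1)=-
k=0: j=0 S=142.8000 intr=0.0000 cont=7.7736 V=7.7736[hold]  S*(0)=-

price = 7.7736
boundary = - - - - - 65.5746 76.6186 65.5746 76.6186
tree:
7.7736
11.6394 3.8983
16.9891 6.2930 1.4808
24.0740 9.9377 2.6202 0.3235
32.9649 15.2764 4.5712 0.6403 0.0000
43.4154 22.7106 7.8301 1.2676 0.0000 0.0000
52.8675 32.3714 13.0872 2.5094 0.0000 0.0000 0.0000
60.9571 43.4154 21.1300 4.9676 0.0000 0.0000 0.0000 0.0000
67.8807 52.8675 32.3714 9.8339 0.0000 0.0000 0.0000 0.0000 0.0000
73.8063 60.9571 43.4154 19.4674 0.0000 0.0000 0.0000 0.0000 0.0000 0.0000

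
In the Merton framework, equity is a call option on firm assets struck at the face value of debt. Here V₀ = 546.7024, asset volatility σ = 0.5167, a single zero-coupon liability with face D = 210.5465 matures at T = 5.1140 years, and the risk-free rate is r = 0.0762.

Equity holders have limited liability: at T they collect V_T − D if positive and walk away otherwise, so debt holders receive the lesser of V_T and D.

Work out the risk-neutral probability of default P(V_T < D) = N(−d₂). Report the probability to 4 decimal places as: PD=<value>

Work the structural quantities from V₀ = 546.7024 against face 210.5465:
d₁ = [ln(V₀/D) + (r + σ²/2)T] / (σ√T)
   = [ln(546.7024/210.5465) + (0.0762 + 0.5·0.5167²)·5.1140] / (0.5167·√5.1140)
   = [0.954198 + 1.072352] / 1.168473 = 1.734357
d₂ = d₁ − σ√T = 1.734357 − 1.168473 = 0.565884
risk-neutral PD = N(−d₂) = N(-0.565884) = 0.285736

PD=0.2857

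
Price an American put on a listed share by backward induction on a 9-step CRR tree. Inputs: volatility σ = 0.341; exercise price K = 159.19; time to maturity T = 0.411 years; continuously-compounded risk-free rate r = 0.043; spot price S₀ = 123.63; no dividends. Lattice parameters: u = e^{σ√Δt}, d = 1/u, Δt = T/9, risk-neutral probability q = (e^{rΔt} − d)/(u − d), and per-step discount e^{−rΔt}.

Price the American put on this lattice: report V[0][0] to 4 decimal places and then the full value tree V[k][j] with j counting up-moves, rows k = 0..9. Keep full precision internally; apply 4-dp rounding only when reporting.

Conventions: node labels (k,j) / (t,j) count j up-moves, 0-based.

params: Δt=0.04567 u=1.07559 d=0.92972 q=0.49527 e^(-rΔt)=0.99804
t_9 payoffs: 95.0252 84.9579 73.3110 59.8369 44.2486 26.2146 5.3511 0.0000 0.0000 0.0000
k=8: node(8,0) S=69.0152 payoff=90.1748 vs cont=89.8626 → 90.1748 [stop]  node(8,1) S=79.8435 payoff=79.3465 vs cont=79.0343 → 79.3465 [stop]  node(8,2) S=92.3707 payoff=66.8193 vs cont=66.5070 → 66.8193 [stop]  node(8,3) S=106.8634 payoff=52.3266 vs cont=52.0143 → 52.3266 [stop]  node(8,4) S=123.6300 payoff=35.5600 vs cont=35.2477 → 35.5600 [stop]  node(8,5) S=143.0272 payoff=16.1628 vs cont=15.8505 → 16.1628 [stop]  node(8,6) S=165.4678 payoff=0.0000 vs cont=2.6956 → 2.6956 [wait]  node(8,7) S=191.4293 payoff=0.0000 vs cont=0.0000 → 0.0000 [wait]  node(8,8) S=221.4641 payoff=0.0000 vs cont=0.0000 → 0.0000 [wait]
k=7: node(7,0) S=74.2321 payoff=84.9579 vs cont=84.6456 → 84.9579 [stop]  node(7,1) S=85.8790 payoff=73.3110 vs cont=72.9988 → 73.3110 [stop]  node(7,2) S=99.3531 payoff=59.8369 vs cont=59.5246 → 59.8369 [stop]  node(7,3) S=114.9414 payoff=44.2486 vs cont=43.9363 → 44.2486 [stop]  node(7,4) S=132.9754 payoff=26.2146 vs cont=25.9023 → 26.2146 [stop]  node(7,5) S=153.8389 payoff=5.3511 vs cont=9.4743 → 9.4743 [wait]  node(7,6) S=177.9758 payoff=0.0000 vs cont=1.3579 → 1.3579 [wait]  node(7,7) S=205.8998 payoff=0.0000 vs cont=0.0000 → 0.0000 [wait]
k=6: node(6,0) S=79.8435 payoff=79.3465 vs cont=79.0343 → 79.3465 [stop]  node(6,1) S=92.3707 payoff=66.8193 vs cont=66.5070 → 66.8193 [stop]  node(6,2) S=106.8634 payoff=52.3266 vs cont=52.0143 → 52.3266 [stop]  node(6,3) S=123.6300 payoff=35.5600 vs cont=35.2477 → 35.5600 [stop]  node(6,4) S=143.0272 payoff=16.1628 vs cont=17.8886 → 17.8886 [wait]  node(6,5) S=165.4678 payoff=0.0000 vs cont=5.4438 → 5.4438 [wait]  node(6,6) S=191.4293 payoff=0.0000 vs cont=0.6840 → 0.6840 [wait]
k=5: node(5,0) S=85.8790 payoff=73.3110 vs cont=72.9988 → 73.3110 [stop]  node(5,1) S=99.3531 payoff=59.8369 vs cont=59.5246 → 59.8369 [stop]  node(5,2) S=114.9414 payoff=44.2486 vs cont=43.9363 → 44.2486 [stop]  node(5,3) S=132.9754 payoff=26.2146 vs cont=26.7554 → 26.7554 [wait]  node(5,4) S=153.8389 payoff=5.3511 vs cont=11.7021 → 11.7021 [wait]  node(5,5) S=177.9758 payoff=0.0000 vs cont=3.0804 → 3.0804 [wait]
k=4: node(4,0) S=92.3707 payoff=66.8193 vs cont=66.5070 → 66.8193 [stop]  node(4,1) S=106.8634 payoff=52.3266 vs cont=52.0143 → 52.3266 [stop]  node(4,2) S=123.6300 payoff=35.5600 vs cont=35.5150 → 35.5600 [stop]  node(4,3) S=143.0272 payoff=16.1628 vs cont=19.2622 → 19.2622 [wait]  node(4,4) S=165.4678 payoff=0.0000 vs cont=7.4175 → 7.4175 [wait]
k=3: node(3,0) S=99.3531 payoff=59.8369 vs cont=59.5246 → 59.8369 [stop]  node(3,1) S=114.9414 payoff=44.2486 vs cont=43.9363 → 44.2486 [stop]  node(3,2) S=132.9754 payoff=26.2146 vs cont=27.4343 → 27.4343 [wait]  node(3,3) S=153.8389 payoff=5.3511 vs cont=13.3696 → 13.3696 [wait]
k=2: node(2,0) S=106.8634 payoff=52.3266 vs cont=52.0143 → 52.3266 [stop]  node(2,1) S=123.6300 payoff=35.5600 vs cont=35.8506 → 35.8506 [wait]  node(2,2) S=143.0272 payoff=16.1628 vs cont=20.4284 → 20.4284 [wait]
k=1: node(1,0) S=114.9414 payoff=44.2486 vs cont=44.0800 → 44.2486 [stop]  node(1,1) S=132.9754 payoff=26.2146 vs cont=28.1572 → 28.1572 [wait]
k=0: node(0,0) S=123.6300 payoff=35.5600 vs cont=36.2079 → 36.2079 [wait]

price = 36.2079
tree:
36.2079
44.2486 28.1572
52.3266 35.8506 20.4284
59.8369 44.2486 27.4343 13.3696
66.8193 52.3266 35.5600 19.2622 7.4175
73.3110 59.8369 44.2486 26.7554 11.7021 3.0804
79.3465 66.8193 52.3266 35.5600 17.8886 5.4438 0.6840
84.9579 73.3110 59.8369 44.2486 26.2146 9.4743 1.3579 0.0000
90.1748 79.3465 66.8193 52.3266 35.5600 16.1628 2.6956 0.0000 0.0000
95.0252 84.9579 73.3110 59.8369 44.2486 26.2146 5.3511 0.0000 0.0000 0.0000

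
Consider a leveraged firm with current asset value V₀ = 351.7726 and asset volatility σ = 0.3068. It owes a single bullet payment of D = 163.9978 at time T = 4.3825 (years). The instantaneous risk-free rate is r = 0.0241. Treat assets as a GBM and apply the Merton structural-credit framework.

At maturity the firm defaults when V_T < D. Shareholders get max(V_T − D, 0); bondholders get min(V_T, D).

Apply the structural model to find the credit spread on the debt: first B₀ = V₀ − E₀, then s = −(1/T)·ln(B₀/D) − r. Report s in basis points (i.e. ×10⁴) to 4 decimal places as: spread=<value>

Equity is a call on the firm's assets struck at D = 163.9978:
d₁ = [ln(V₀/D) + (r + σ²/2)T] / (σ√T)
   = [ln(351.7726/163.9978) + (0.0241 + 0.5·0.3068²)·4.3825] / (0.3068·√4.3825)
   = [0.763132 + 0.311872] / 0.642268 = 1.673763
d₂ = d₁ − σ√T = 1.673763 − 0.642268 = 1.031495
N(d₁) = 0.952911,  N(d₂) = 0.848846,  e^(−rT) = 0.899768
E₀ = V₀·N(d₁) − D·e^(−rT)·N(d₂)
   = 351.7726·0.952911 − 163.9978·0.899768·0.848846 = 209.952478
B₀ = V₀ − E₀ = 351.7726 − 209.952478 = 141.820122
spread = −(1/T)·ln(B₀/D) − r = −(1/4.3825)·ln(141.820122/163.9978) − 0.0241 = 0.00905311
in basis points: 0.00905311 × 10⁴ = 90.5311 bp

spread=90.5311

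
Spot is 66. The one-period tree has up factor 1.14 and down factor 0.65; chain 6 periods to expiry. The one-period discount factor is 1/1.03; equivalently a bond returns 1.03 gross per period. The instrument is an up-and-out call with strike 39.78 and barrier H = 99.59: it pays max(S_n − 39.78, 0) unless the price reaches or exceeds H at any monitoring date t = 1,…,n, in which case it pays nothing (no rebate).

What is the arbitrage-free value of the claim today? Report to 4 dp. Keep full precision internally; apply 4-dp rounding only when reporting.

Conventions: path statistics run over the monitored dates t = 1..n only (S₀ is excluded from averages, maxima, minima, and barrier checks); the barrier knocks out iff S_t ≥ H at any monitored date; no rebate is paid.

No-arbitrage gives p* = (R−d)/(u−d) = 0.7755: enumerate every path, weight its payoff by its p*-probability, and discount by R^6.
Enumerate all 2^6 = 64 price paths (U = up ×1.14, D = down ×0.65); each path with k up-moves has probability p*^k·(1−p*)^(6−k).
DDDDDD: M=42.9000, payoff=0.0000, prob=0.000128
UDDDDD: M=75.2400, payoff=0.0000, prob=0.000442
DUDDDD: M=48.9060, payoff=0.0000, prob=0.000442
UUDDDD: M=85.7736, payoff=0.0000, prob=0.001527
DDUDDD: M=42.9000, payoff=0.0000, prob=0.000442
UDUDDD: M=75.2400, payoff=0.0000, prob=0.001527
DUUDDD: M=55.7528, payoff=0.0000, prob=0.001527
UUUDDD: M=97.7819, payoff=0.0000, prob=0.005277
DDDUDD: M=42.9000, payoff=0.0000, prob=0.000442
UDDUDD: M=75.2400, payoff=0.0000, prob=0.001527
DUDUDD: M=48.9060, payoff=0.0000, prob=0.001527
UUDUDD: M=85.7736, payoff=0.0000, prob=0.005277
DDUUDD: M=42.9000, payoff=0.0000, prob=0.001527
UDUUDD: M=75.2400, payoff=0.0000, prob=0.005277
DUUUDD: M=63.5582, payoff=0.0000, prob=0.005277
UUUUDD: M=111.4714, payoff=0.0000, prob=0.018228
DDDDUD: M=42.9000, payoff=0.0000, prob=0.000442
UDDDUD: M=75.2400, payoff=0.0000, prob=0.001527
DUDDUD: M=48.9060, payoff=0.0000, prob=0.001527
UUDDUD: M=85.7736, payoff=0.0000, prob=0.005277
DDUDUD: M=42.9000, payoff=0.0000, prob=0.001527
UDUDUD: M=75.2400, payoff=0.0000, prob=0.005277
DUUDUD: M=55.7528, payoff=0.0000, prob=0.005277
UUUDUD: M=97.7819, payoff=7.3167, prob=0.018228
DDDUUD: M=42.9000, payoff=0.0000, prob=0.001527
UDDUUD: M=75.2400, payoff=0.0000, prob=0.005277
DUDUUD: M=48.9060, payoff=0.0000, prob=0.005277
UUDUUD: M=85.7736, payoff=7.3167, prob=0.018228
DDUUUD: M=42.9000, payoff=0.0000, prob=0.005277
UDUUUD: M=75.2400, payoff=7.3167, prob=0.018228
DUUUUD: M=72.4564, payoff=7.3167, prob=0.018228
UUUUUD: M=127.0774, payoff=0.0000, prob=0.062970
DDDDDU: M=42.9000, payoff=0.0000, prob=0.000442
UDDDDU: M=75.2400, payoff=0.0000, prob=0.001527
DUDDDU: M=48.9060, payoff=0.0000, prob=0.001527
UUDDDU: M=85.7736, payoff=0.0000, prob=0.005277
DDUDDU: M=42.9000, payoff=0.0000, prob=0.001527
UDUDDU: M=75.2400, payoff=0.0000, prob=0.005277
DUUDDU: M=55.7528, payoff=0.0000, prob=0.005277
UUUDDU: M=97.7819, payoff=7.3167, prob=0.018228
DDDUDU: M=42.9000, payoff=0.0000, prob=0.001527
UDDUDU: M=75.2400, payoff=0.0000, prob=0.005277
DUDUDU: M=48.9060, payoff=0.0000, prob=0.005277
UUDUDU: M=85.7736, payoff=7.3167, prob=0.018228
DDUUDU: M=42.9000, payoff=0.0000, prob=0.005277
UDUUDU: M=75.2400, payoff=7.3167, prob=0.018228
DUUUDU: M=63.5582, payoff=7.3167, prob=0.018228
UUUUDU: M=111.4714, payoff=0.0000, prob=0.062970
DDDDUU: M=42.9000, payoff=0.0000, prob=0.001527
UDDDUU: M=75.2400, payoff=0.0000, prob=0.005277
DUDDUU: M=48.9060, payoff=0.0000, prob=0.005277
UUDDUU: M=85.7736, payoff=7.3167, prob=0.018228
DDUDUU: M=42.9000, payoff=0.0000, prob=0.005277
UDUDUU: M=75.2400, payoff=7.3167, prob=0.018228
DUUDUU: M=55.7528, payoff=7.3167, prob=0.018228
UUUDUU: M=97.7819, payoff=42.8203, prob=0.062970
DDDUUU: M=42.9000, payoff=0.0000, prob=0.005277
UDDUUU: M=75.2400, payoff=7.3167, prob=0.018228
DUDUUU: M=48.9060, payoff=7.3167, prob=0.018228
UUDUUU: M=85.7736, payoff=42.8203, prob=0.062970
DDUUUU: M=47.0967, payoff=7.3167, prob=0.018228
UDUUUU: M=82.6003, payoff=42.8203, prob=0.062970
DUUUUU: M=82.6003, payoff=42.8203, prob=0.062970
UUUUUU: M=144.8682, payoff=0.0000, prob=0.217533
Price = Σ prob·payoff / R^6 = 12.652756 / 1.194052 = 10.5965

price = 10.5965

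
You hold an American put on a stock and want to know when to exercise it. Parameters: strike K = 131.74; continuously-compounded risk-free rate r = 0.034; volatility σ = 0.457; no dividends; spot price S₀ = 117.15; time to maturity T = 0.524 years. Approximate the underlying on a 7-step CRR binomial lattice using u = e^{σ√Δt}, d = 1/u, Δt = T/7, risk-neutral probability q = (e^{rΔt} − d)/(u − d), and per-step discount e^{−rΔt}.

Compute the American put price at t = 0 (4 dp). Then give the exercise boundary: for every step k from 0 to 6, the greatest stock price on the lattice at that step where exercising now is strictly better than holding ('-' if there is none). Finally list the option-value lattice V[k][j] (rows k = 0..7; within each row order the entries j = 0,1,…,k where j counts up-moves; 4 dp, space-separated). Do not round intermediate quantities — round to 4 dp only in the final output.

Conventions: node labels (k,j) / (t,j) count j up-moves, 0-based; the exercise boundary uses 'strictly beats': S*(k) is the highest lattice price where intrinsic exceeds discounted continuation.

Δt=0.07486, u=1.13319, d=0.88247, q=0.47895, disc=e^(-rΔt)=0.99746
k=7 terminal: V=max(K-S,0) → 82.9167 69.0452 51.2326 28.3591 0.0000 0.0000 0.0000 0.0000
k=6: j=0 S=55.3260 intr=76.4140 cont=76.0791 V=76.4140[EX]; j=1 S=71.0450 intr=60.6950 cont=60.3601 V=60.6950[EX]; j=2 S=91.2301 intr=40.5099 cont=40.1751 V=40.5099[EX]; j=3 S=117.1500 intr=14.5900 cont=14.7391 V=14.7391[hold]; j=4 S=150.4342 intr=0.0000 cont=0.0000 V=0.0000[hold]; j=5 S=193.1750 intr=0.0000 cont=0.0000 V=0.0000[hold]; j=6 S=248.0592 intr=0.0000 cont=0.0000 V=0.0000[hold]  S*(6)=91.2301
k=5: j=0 S=62.6948 intr=69.0452 cont=68.7103 V=69.0452[EX]; j=1 S=80.5074 intr=51.2326 cont=50.8977 V=51.2326[EX]; j=2 S=103.3809 intr=28.3591 cont=28.0955 V=28.3591[EX]; j=3 S=132.7530 intr=0.0000 cont=7.6603 V=7.6603[hold]; j=4 S=170.4703 intr=0.0000 cont=0.0000 V=0.0000[hold]; j=5 S=218.9037 intr=0.0000 cont=0.0000 V=0.0000[hold]  S*(5)=103.3809
k=4: j=0 S=71.0450 intr=60.6950 cont=60.3601 V=60.6950[EX]; j=1 S=91.2301 intr=40.5099 cont=40.1751 V=40.5099[EX]; j=2 S=117.1500 intr=14.5900 cont=18.3986 V=18.3986[hold]; j=3 S=150.4342 intr=0.0000 cont=3.9813 V=3.9813[hold]; j=4 S=193.1750 intr=0.0000 cont=0.0000 V=0.0000[hold]  S*(4)=91.2301
k=3: j=0 S=80.5074 intr=51.2326 cont=50.8977 V=51.2326[EX]; j=1 S=103.3809 intr=28.3591 cont=29.8438 V=29.8438[hold]; j=2 S=132.7530 intr=0.0000 cont=11.4643 V=11.4643[hold]; j=3 S=170.4703 intr=0.0000 cont=2.0692 V=2.0692[hold]  S*(3)=80.5074
k=2: j=0 S=91.2301 intr=40.5099 cont=40.8843 V=40.8843[hold]; j=1 S=117.1500 intr=14.5900 cont=20.9875 V=20.9875[hold]; j=2 S=150.4342 intr=0.0000 cont=6.9469 V=6.9469[hold]  S*(2)=-
k=1: j=0 S=103.3809 intr=28.3591 cont=31.2751 V=31.2751[hold]; j=1 S=132.7530 intr=0.0000 cont=14.2265 V=14.2265[hold]  S*(1)=-
k=0: j=0 S=117.1500 intr=14.5900 cont=23.0510 V=23.0510[hold]  S*(0)=-

price = 23.0510
boundary = - - - 80.5074 91.2301 103.3809 91.2301
tree:
23.0510
31.2751 14.2265
40.8843 20.9875 6.9469
51.2326 29.8438 11.4643 2.0692
60.6950 40.5099 18.3986 3.9813 0.0000
69.0452 51.2326 28.3591 7.6603 0.0000 0.0000
76.4140 60.6950 40.5099 14.7391 0.0000 0.0000 0.0000
82.9167 69.0452 51.2326 28.3591 0.0000 0.0000 0.0000 0.0000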